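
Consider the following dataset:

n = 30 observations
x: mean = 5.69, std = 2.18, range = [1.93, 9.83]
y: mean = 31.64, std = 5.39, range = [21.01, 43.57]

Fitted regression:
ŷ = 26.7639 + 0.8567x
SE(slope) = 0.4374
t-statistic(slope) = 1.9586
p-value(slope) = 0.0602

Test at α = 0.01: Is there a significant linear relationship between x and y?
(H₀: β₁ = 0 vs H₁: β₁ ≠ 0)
p-value = 0.0602 ≥ α = 0.01, so we fail to reject H₀. The relationship is not significant.

Hypothesis test for the slope coefficient:

H₀: β₁ = 0 (no linear relationship)
H₁: β₁ ≠ 0 (linear relationship exists)

Test statistic: t = β̂₁ / SE(β̂₁) = 0.8567 / 0.4374 = 1.9586

With df = 28, the two-sided p-value for |t| = 1.9586 is 0.0602.

Decision rule: reject H₀ if p-value < α.
p-value = 0.0602 ≥ α = 0.01 → fail to reject H₀.

At α = 0.01 the data do not provide convincing evidence of a nonzero slope.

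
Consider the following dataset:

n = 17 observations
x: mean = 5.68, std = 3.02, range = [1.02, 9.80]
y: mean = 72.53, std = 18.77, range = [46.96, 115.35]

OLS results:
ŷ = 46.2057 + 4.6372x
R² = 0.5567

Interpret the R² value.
R² = 0.5567 means 55.67% of the variation in y is explained by the linear relationship with x. This indicates a moderate fit.

R² (coefficient of determination) measures the proportion of variance in y explained by the regression model.

Here R² = 0.5567:
- Explained: 55.67% of the variation in y
- Unexplained (residual): 100% − 55.67% = 44.33%
- Rule of thumb (below 0.3 weak; 0.3 to below 0.7 moderate; 0.7 and above strong) → moderate

Equivalently, for simple linear regression R² = r², so |r| = √0.5567 ≈ 0.7461.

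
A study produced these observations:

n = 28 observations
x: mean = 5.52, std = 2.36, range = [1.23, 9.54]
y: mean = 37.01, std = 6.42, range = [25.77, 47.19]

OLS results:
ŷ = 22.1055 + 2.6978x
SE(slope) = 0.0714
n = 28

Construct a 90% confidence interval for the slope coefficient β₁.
The 90% CI for β₁ is (2.5760, 2.8196)

Confidence interval for the slope:

The 90% CI for β₁ is: β̂₁ ± t*(α/2, n-2) × SE(β̂₁)

Step 1: Find critical t-value
- Confidence level = 0.9
- Degrees of freedom = n - 2 = 28 - 2 = 26
- t*(α/2, 26) = 1.7056

Step 2: Calculate margin of error
Margin = 1.7056 × 0.0714 = 0.1218

Step 3: Construct interval
CI = 2.6978 ± 0.1218
CI = (2.5760, 2.8196)

Interpretation: We are 90% confident that the true slope β₁ lies between 2.5760 and 2.8196.
Both endpoints are positive, so the data support a genuinely positive slope at this confidence level.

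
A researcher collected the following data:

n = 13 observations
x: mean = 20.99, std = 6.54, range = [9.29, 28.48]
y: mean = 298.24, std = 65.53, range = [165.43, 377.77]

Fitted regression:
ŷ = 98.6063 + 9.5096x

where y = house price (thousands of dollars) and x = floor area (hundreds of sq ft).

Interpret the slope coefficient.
On average, house price is about 9.5096 thousand dollars higher for every extra hundred sq ft of floor area.

The slope β₁ = 9.5096 gives the rate at which the fitted house price changes with floor area.

Interpretation:
- Floor area up by 1 hundred sq ft → predicted house price increases by 9.5096 thousand dollars
- This is a linear approximation: the same per-unit change is assumed across the whole observed x range
- The slope describes association in these data, not necessarily a causal effect

(β₀ = 98.6063 is the fitted value at x = 0 and is not part of the slope interpretation.)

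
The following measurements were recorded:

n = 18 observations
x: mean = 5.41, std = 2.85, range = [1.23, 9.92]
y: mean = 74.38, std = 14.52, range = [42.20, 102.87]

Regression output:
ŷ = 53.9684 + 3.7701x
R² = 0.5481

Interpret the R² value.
About 54.81% of the variability in y is accounted for by the regression on x (R² = 0.5481) — a moderate linear fit.

R² (coefficient of determination) measures the proportion of variance in y explained by the regression model.

Here R² = 0.5481:
- Explained: 54.81% of the variation in y
- Unexplained (residual): 100% − 54.81% = 45.19%
- Rule of thumb (below 0.3 weak; 0.3 to below 0.7 moderate; 0.7 and above strong) → moderate

Note: R² says nothing about causation, and a high R² does not by itself mean the linear form is appropriate — check the residuals.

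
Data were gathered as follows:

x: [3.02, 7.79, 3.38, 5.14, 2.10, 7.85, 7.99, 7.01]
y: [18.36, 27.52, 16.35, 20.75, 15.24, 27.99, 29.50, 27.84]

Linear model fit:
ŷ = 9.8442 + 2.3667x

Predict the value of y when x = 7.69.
ŷ = 28.0441

Plug x = 7.69 into the fitted line:

ŷ = 9.8442 + 2.3667 × 7.69
ŷ = 9.8442 + 18.1999
ŷ = 28.0441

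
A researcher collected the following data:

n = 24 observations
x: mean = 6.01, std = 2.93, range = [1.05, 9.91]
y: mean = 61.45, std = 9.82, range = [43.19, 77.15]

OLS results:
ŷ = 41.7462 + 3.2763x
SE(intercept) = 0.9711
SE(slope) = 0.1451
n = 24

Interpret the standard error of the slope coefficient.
The slope 3.2763 is pinned down to within about ±0.1451 (one SE) by these data — relative uncertainty 4.4%, i.e. precise.

SE(β̂₁) = 0.1451 says: if we drew many samples of n = 24 from the same population and refit each time, the fitted slopes would scatter with a standard deviation of roughly 0.1451 around the true β₁.

Relative precision:
- SE / |β̂₁| = 0.1451 / 3.2763 = 4.4%
- Rule of thumb (under 20%: precise; 20% to under 50%: moderately precise; 50% or more: imprecise) → precise

Link to interval estimation: a confidence interval for β₁ is β̂₁ ± t* × 0.1451, so SE sets the half-width per unit of t*.

What drives SE(β̂₁): wider spread of x values → smaller SE.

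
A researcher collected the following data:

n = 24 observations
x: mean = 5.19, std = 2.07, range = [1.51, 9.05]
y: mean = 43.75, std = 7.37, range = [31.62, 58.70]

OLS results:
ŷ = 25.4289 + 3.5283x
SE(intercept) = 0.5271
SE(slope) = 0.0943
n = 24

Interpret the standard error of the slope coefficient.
The slope 3.5283 is pinned down to within about ±0.0943 (one SE) by these data — relative uncertainty 2.7%, i.e. precise.

SE(β̂₁) = s / √Sxx, where s is the residual standard deviation and Sxx = Σ(x − x̄)². It is the yardstick for how far β̂₁ = 3.5283 could plausibly be from the true slope.

Relative precision:
- SE / |β̂₁| = 0.0943 / 3.5283 = 2.7%
- Rule of thumb (under 20%: precise; 20% to under 50%: moderately precise; 50% or more: imprecise) → precise

Link to the t-test: t = β̂₁ / SE(β̂₁) = 3.5283 / 0.0943 = 37.4157, the statistic for H₀: β₁ = 0.

What drives SE(β̂₁): larger n (here n = 24) → smaller SE; wider spread of x values → smaller SE.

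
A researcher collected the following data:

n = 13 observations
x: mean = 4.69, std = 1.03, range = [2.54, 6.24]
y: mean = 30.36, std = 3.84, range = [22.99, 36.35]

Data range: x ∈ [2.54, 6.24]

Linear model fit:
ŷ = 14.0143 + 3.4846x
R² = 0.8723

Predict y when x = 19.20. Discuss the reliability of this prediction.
The equation gives ŷ = 80.9186; however x = 19.20 is 12.96 units above the observed range, so this extrapolated value should not be trusted.

Prediction calculation:
ŷ = 14.0143 + 3.4846 × 19.20
ŷ = 80.9186

Reliability:
- Data range: x ∈ [2.54, 6.24]
- Prediction point: x = 19.20 is 12.96 units above the observed range → this is EXTRAPOLATION, not interpolation

Why that matters here:
- There are no observations near this x to validate the fitted line there
- Real relationships often flatten, saturate, or turn nonlinear at extremes

The R² = 0.8723 only validates the fit within [2.54, 6.24]; treat ŷ = 80.9186 with caution.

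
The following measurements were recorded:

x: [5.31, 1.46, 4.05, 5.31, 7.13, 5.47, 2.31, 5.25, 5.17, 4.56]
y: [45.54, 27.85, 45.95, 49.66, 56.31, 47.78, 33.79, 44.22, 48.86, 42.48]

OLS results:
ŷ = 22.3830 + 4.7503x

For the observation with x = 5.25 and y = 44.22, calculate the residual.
Residual = -3.1021

The residual is the difference between the actual value and the predicted value:

Residual = y - ŷ

Step 1: Calculate predicted value
ŷ = 22.3830 + 4.7503 × 5.25
ŷ = 47.3221

Step 2: Calculate residual
Residual = 44.22 - 47.3221
Residual = -3.1021

Sign check: y < ŷ, so the point is below the line and the fit overestimates here.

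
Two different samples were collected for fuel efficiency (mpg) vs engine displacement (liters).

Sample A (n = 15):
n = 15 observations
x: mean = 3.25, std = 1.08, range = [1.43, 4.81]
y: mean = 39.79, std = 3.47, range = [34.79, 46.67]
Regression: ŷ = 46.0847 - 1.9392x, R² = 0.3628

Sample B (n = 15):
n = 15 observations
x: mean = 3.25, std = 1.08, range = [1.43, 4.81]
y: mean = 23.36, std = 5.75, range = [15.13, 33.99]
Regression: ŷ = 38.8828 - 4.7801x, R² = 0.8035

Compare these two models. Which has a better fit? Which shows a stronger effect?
Model B has the better fit (R² = 0.8035 vs 0.3628). Model B shows the stronger effect (|β₁| = 4.7801 vs 1.9392).

Model Comparison:

Goodness of fit (R²):
- Model A: R² = 0.3628 → 36.28% of variance in fuel efficiency explained
- Model B: R² = 0.8035 → 80.35% of variance in fuel efficiency explained
- 0.8035 > 0.3628 → Model B has the better fit

Which has the larger per-liter effect? (|β₁|)
- Model A: β₁ = -1.9392 → predicted fuel efficiency falls 1.9392 mpg per additional liter of engine displacement
- Model B: β₁ = -4.7801 → predicted fuel efficiency falls 4.7801 mpg per additional liter of engine displacement
- |-1.9392| < |-4.7801| → Model B shows the stronger marginal effect

Note: A steeper slope doesn't make a better model if the scatter around the line is large.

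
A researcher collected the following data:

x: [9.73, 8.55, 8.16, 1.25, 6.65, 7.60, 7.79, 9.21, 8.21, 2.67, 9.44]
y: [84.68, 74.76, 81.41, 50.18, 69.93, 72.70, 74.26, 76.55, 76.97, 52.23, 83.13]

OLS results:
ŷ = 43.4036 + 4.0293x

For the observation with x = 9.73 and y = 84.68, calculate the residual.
Residual = 2.0713

The residual is the difference between the actual value and the predicted value:

Residual = y - ŷ

Step 1: Calculate predicted value
ŷ = 43.4036 + 4.0293 × 9.73
ŷ = 82.6087

Step 2: Calculate residual
Residual = 84.68 - 82.6087
Residual = 2.0713

The residual is positive, so the observed y = 84.68 sits above the regression line (the line underestimates it by 2.0713).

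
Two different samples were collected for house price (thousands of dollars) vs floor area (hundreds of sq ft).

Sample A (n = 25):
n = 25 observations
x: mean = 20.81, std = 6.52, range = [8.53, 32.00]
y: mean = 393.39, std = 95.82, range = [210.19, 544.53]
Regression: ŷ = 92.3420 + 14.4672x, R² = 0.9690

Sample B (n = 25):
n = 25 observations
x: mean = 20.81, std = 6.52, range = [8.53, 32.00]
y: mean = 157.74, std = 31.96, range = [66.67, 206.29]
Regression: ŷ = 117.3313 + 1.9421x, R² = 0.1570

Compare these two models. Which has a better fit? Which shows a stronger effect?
Model A has the better fit (R² = 0.9690 vs 0.1570). Model A shows the stronger effect (|β₁| = 14.4672 vs 1.9421).

Model Comparison:

Which explains more variance? (R²)
- Model A: R² = 0.9690 → 96.90% of variance in house price explained
- Model B: R² = 0.1570 → 15.70% of variance in house price explained
- 0.9690 > 0.1570 → Model A has the better fit

Which has the larger per-hundred sq ft effect? (|β₁|)
- Model A: β₁ = 14.4672 → predicted house price rises 14.4672 thousand dollars per additional hundred sq ft of floor area
- Model B: β₁ = 1.9421 → predicted house price rises 1.9421 thousand dollars per additional hundred sq ft of floor area
- |14.4672| > |1.9421| → Model A shows the stronger marginal effect

Notes:
- A steeper slope doesn't make a better model if the scatter around the line is large.
- A better fit (higher R²) doesn't necessarily mean a more important relationship.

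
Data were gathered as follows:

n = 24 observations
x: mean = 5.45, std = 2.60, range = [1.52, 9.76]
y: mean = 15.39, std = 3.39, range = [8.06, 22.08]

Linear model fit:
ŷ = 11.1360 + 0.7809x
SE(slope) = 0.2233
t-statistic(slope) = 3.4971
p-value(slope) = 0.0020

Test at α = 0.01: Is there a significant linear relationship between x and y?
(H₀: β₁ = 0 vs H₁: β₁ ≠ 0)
Since p-value = 0.0020 < α = 0.01, reject H₀ — the slope is significantly different from 0.

Hypothesis test for the slope coefficient:

H₀: β₁ = 0 (no linear relationship)
H₁: β₁ ≠ 0 (linear relationship exists)

Test statistic: t = β̂₁ / SE(β̂₁) = 0.7809 / 0.2233 = 3.4971

With df = 22, the two-sided p-value for |t| = 3.4971 is 0.0020.

Decision rule: reject H₀ if p-value < α.
p-value = 0.0020 < α = 0.01 → reject H₀.

There is sufficient evidence at the 1% significance level to conclude that a linear relationship exists between x and y.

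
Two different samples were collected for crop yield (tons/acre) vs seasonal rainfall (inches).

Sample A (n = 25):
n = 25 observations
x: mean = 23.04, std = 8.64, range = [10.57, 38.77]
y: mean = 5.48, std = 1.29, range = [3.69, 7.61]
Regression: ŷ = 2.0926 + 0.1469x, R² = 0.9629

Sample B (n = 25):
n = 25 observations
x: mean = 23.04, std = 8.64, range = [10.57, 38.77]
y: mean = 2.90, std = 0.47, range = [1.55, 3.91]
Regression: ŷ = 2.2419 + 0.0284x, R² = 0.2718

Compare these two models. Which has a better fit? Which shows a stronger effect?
Model A has the better fit (R² = 0.9629 vs 0.2718). Model A shows the stronger effect (|β₁| = 0.1469 vs 0.0284).

Model Comparison:

Fit — compare R²:
- Model A: R² = 0.9629 → 96.29% of variance in crop yield explained
- Model B: R² = 0.2718 → 27.18% of variance in crop yield explained
- 0.9629 > 0.2718 → Model A has the better fit

Effect size (slope magnitude):
- Model A: β₁ = 0.1469 → predicted crop yield rises 0.1469 tons/acre per additional inch of rainfall
- Model B: β₁ = 0.0284 → predicted crop yield rises 0.0284 tons/acre per additional inch of rainfall
- |0.1469| > |0.0284| → Model A shows the stronger marginal effect

Note: R² measures how tightly points cluster around the line; β₁ measures how steep the line is — they answer different questions.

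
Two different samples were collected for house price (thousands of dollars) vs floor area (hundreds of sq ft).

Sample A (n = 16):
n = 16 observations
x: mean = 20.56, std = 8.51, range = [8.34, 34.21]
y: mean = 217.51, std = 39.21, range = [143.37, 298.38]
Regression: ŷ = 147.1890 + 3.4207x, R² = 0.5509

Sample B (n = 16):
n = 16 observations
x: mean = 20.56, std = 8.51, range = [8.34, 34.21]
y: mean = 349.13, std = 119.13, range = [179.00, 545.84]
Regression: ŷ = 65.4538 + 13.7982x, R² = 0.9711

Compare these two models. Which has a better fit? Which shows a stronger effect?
Model B has the better fit (R² = 0.9711 vs 0.5509). Model B shows the stronger effect (|β₁| = 13.7982 vs 3.4207).

Model Comparison:

Goodness of fit (R²):
- Model A: R² = 0.5509 → 55.09% of variance in house price explained
- Model B: R² = 0.9711 → 97.11% of variance in house price explained
- 0.9711 > 0.5509 → Model B has the better fit

Which has the larger per-hundred sq ft effect? (|β₁|)
- Model A: β₁ = 3.4207 → predicted house price rises 3.4207 thousand dollars per additional hundred sq ft of floor area
- Model B: β₁ = 13.7982 → predicted house price rises 13.7982 thousand dollars per additional hundred sq ft of floor area
- |3.4207| < |13.7982| → Model B shows the stronger marginal effect

Notes:
- R² measures how tightly points cluster around the line; β₁ measures how steep the line is — they answer different questions.
- A better fit (higher R²) doesn't necessarily mean a more important relationship.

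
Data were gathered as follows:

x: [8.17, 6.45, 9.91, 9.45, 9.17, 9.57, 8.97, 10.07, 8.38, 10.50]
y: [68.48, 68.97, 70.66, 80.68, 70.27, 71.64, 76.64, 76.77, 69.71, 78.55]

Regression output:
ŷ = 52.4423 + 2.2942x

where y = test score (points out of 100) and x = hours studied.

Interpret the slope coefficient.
On average, test score is about 2.2942 points higher for every extra hour of study time.

β₁ = 2.2942 is the change in predicted test score (points) per additional hour of study time.

Interpretation:
- Study time up by 1 hour → predicted test score increases by 2.2942 points
- This is a linear approximation: the same per-unit change is assumed across the whole observed x range

The intercept β₀ = 52.4423 is the predicted test score when study time = 0; since the smallest observed x is 6.45, this is an extrapolation and mainly anchors the line.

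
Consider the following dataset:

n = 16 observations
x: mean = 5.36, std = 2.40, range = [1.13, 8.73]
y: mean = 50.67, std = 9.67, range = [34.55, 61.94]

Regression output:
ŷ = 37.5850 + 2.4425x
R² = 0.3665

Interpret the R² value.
The model explains 36.65% of the variance in y (R² = 0.3665), leaving 63.35% unexplained; the fit is moderate.

R² (coefficient of determination) measures the proportion of variance in y explained by the regression model.

Here R² = 0.3665:
- Explained: 36.65% of the variation in y
- Unexplained (residual): 100% − 36.65% = 63.35%
- Rule of thumb (below 0.3 weak; 0.3 to below 0.7 moderate; 0.7 and above strong) → moderate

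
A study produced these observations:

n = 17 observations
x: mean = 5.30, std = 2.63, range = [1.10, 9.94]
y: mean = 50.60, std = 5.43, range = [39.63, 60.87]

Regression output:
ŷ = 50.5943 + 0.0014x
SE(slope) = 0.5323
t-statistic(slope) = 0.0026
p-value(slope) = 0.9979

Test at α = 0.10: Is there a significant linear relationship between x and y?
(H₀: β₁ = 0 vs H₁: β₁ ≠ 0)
p-value = 0.9979 ≥ α = 0.10, so we fail to reject H₀. The relationship is not significant.

Hypothesis test for the slope coefficient:

H₀: β₁ = 0 (no linear relationship)
H₁: β₁ ≠ 0 (linear relationship exists)

Test statistic: t = β̂₁ / SE(β̂₁) = 0.0014 / 0.5323 = 0.0026

p = 0.9979: how often a slope estimate this far from 0 (in SE units) would arise by chance if β₁ were truly 0.

Decision rule: reject H₀ if p-value < α.
p-value = 0.9979 ≥ α = 0.10 → fail to reject H₀.

Conclusion: the linear association between x and y is not significant at the 10% level.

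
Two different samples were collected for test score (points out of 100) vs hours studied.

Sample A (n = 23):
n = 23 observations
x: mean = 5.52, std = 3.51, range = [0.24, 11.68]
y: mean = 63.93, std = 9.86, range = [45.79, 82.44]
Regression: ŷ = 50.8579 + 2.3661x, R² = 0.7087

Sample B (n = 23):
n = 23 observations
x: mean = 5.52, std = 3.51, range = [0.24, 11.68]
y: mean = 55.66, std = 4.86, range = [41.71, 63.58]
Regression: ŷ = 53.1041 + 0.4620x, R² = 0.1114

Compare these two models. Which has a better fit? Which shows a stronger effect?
Model A has the better fit (R² = 0.7087 vs 0.1114). Model A shows the stronger effect (|β₁| = 2.3661 vs 0.4620).

Model Comparison:

Goodness of fit (R²):
- Model A: R² = 0.7087 → 70.87% of variance in test score explained
- Model B: R² = 0.1114 → 11.14% of variance in test score explained
- 0.7087 > 0.1114 → Model A has the better fit

Effect size (slope magnitude):
- Model A: β₁ = 2.3661 → predicted test score rises 2.3661 points per additional hour of study time
- Model B: β₁ = 0.4620 → predicted test score rises 0.4620 points per additional hour of study time
- |2.3661| > |0.4620| → Model A shows the stronger marginal effect

Notes:
- The two samples could reflect different populations, time periods, or measurement quality.
- R² measures how tightly points cluster around the line; β₁ measures how steep the line is — they answer different questions.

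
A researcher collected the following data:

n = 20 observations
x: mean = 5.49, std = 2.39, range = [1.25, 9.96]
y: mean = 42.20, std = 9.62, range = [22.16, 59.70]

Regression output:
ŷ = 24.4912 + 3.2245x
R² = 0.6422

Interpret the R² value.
About 64.22% of the variability in y is accounted for by the regression on x (R² = 0.6422) — a moderate linear fit.

R² (coefficient of determination) measures the proportion of variance in y explained by the regression model.

Here R² = 0.6422:
- Explained: 64.22% of the variation in y
- Unexplained (residual): 100% − 64.22% = 35.78%
- Rule of thumb (below 0.3 weak; 0.3 to below 0.7 moderate; 0.7 and above strong) → moderate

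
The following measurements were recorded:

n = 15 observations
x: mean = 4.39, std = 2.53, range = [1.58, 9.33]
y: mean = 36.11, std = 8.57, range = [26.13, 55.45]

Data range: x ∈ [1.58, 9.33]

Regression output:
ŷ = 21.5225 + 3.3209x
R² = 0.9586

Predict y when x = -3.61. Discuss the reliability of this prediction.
The equation gives ŷ = 9.5341; however x = -3.61 is 5.19 units below the observed range, so this extrapolated value should not be trusted.

Prediction calculation:
ŷ = 21.5225 + 3.3209 × (-3.61)
ŷ = 9.5341

Reliability:
- Data range: x ∈ [1.58, 9.33]
- Prediction point: x = -3.61 is 5.19 units below the observed range → this is EXTRAPOLATION, not interpolation

Why that matters here:
- Real relationships often flatten, saturate, or turn nonlinear at extremes
- The standard error of prediction grows with (x − x̄)², and x = -3.61 is far from x̄ = 4.39
- There are no observations near this x to validate the fitted line there

Report the number if required, but flag clearly that it is an extrapolation.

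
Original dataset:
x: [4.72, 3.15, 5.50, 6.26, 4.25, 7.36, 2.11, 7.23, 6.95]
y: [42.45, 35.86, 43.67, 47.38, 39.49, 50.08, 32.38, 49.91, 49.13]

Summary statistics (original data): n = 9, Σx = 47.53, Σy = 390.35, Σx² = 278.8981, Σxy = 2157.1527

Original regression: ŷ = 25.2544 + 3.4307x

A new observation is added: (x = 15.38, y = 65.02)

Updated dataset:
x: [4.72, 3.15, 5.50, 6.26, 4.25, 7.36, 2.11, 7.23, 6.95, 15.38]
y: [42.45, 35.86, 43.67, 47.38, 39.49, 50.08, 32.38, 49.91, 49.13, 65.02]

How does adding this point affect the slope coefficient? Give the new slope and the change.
New slope β₁ = 2.4435 versus 3.4307 before: a change of -0.9872 (-28.8%).

x = 15.38 lies well outside the original x-range [2.11, 7.36] (x̄ ≈ 5.28), so this observation has high leverage and can move the slope substantially.

Step 1: Update the sums with the new point (n goes from 9 to 10)
Σx  = 47.53 + 15.38 = 62.91
Σy  = 390.35 + 65.02 = 455.37
Σx² = 278.8981 + 15.38² = 278.8981 + 236.5444 = 515.4425
Σxy = 2157.1527 + 15.38×65.02 = 2157.1527 + 1000.0076 = 3157.1603

Step 2: Recompute the slope with b₁ = (nΣxy − ΣxΣy) / (nΣx² − (Σx)²)
Numerator   = 10×3157.1603 − 62.91×455.37 = 31571.6030 − 28647.3267 = 2924.2763
Denominator = 10×515.4425 − 62.91² = 5154.4250 − 3957.6681 = 1196.7569
b₁(new) = 2924.2763 / 1196.7569 = 2.4435

(Same formula on the original sums: (9×2157.1527 − 47.53×390.35) / (9×278.8981 − 47.53²) = 861.0388 / 250.9820 = 3.4307, matching the given fit.)

Step 3: Change in slope
Δβ₁ = 2.4435 − 3.4307 = -0.9872
Relative change = -0.9872 / 3.4307 × 100% = -28.8%
→ the slope decreases when the point is added.

Because the point sits below the extension of the original line at a high-leverage x, it tilts the fit down.
In practice: refit with and without it and report both if conclusions differ.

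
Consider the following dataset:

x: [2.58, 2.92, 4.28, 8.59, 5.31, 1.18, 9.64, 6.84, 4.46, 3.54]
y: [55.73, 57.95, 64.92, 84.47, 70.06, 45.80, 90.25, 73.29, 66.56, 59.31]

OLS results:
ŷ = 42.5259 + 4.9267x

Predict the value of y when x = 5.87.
ŷ = 71.4456

To predict y for x = 5.87, substitute into the regression equation:

ŷ = 42.5259 + 4.9267 × 5.87
ŷ = 42.5259 + 28.9197
ŷ = 71.4456

This is a point prediction; actual observations scatter around it by roughly the residual standard deviation.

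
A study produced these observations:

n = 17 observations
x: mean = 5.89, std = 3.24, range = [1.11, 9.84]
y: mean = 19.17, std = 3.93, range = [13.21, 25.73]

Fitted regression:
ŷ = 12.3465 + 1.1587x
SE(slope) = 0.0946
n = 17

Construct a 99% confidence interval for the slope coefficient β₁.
The 99% CI for β₁ is (0.8799, 1.4375)

Confidence interval for the slope:

The 99% CI for β₁ is: β̂₁ ± t*(α/2, n-2) × SE(β̂₁)

Step 1: Find critical t-value
- Confidence level = 0.99
- Degrees of freedom = n - 2 = 17 - 2 = 15
- t*(α/2, 15) = 2.9467

Step 2: Calculate margin of error
Margin = 2.9467 × 0.0946 = 0.2788

Step 3: Construct interval
CI = 1.1587 ± 0.2788
CI = (0.8799, 1.4375)

Interpretation: intervals built this way capture the true β₁ in 99% of repeated samples; here the plausible range for the per-unit effect of x on y is 0.8799 to 1.4375.
The interval does not include 0, suggesting a significant linear relationship.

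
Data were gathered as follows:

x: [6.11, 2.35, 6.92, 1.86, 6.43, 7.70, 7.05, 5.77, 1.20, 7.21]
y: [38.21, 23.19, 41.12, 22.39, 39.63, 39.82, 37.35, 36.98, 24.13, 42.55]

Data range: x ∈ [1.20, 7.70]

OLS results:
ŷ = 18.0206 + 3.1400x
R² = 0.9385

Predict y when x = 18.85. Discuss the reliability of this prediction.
The equation gives ŷ = 77.2096; however x = 18.85 is 11.15 units above the observed range, so this extrapolated value should not be trusted.

Prediction calculation:
ŷ = 18.0206 + 3.1400 × 18.85
ŷ = 77.2096

Reliability:
- Data range: x ∈ [1.20, 7.70]
- Prediction point: x = 18.85 is 11.15 units above the observed range → this is EXTRAPOLATION, not interpolation

Why that matters here:
- There are no observations near this x to validate the fitted line there
- The standard error of prediction grows with (x − x̄)², and x = 18.85 is far from x̄ = 5.26
- R² describes fit only over the sampled x values; it says nothing about behaviour beyond them

Report the number if required, but flag clearly that it is an extrapolation.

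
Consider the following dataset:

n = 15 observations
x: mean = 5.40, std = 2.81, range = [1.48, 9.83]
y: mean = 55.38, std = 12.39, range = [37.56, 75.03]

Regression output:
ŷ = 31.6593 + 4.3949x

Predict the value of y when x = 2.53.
ŷ = 42.7784

To predict y for x = 2.53, substitute into the regression equation:

ŷ = 31.6593 + 4.3949 × 2.53
ŷ = 31.6593 + 11.1191
ŷ = 42.7784

This is a point prediction; actual observations scatter around it by roughly the residual standard deviation.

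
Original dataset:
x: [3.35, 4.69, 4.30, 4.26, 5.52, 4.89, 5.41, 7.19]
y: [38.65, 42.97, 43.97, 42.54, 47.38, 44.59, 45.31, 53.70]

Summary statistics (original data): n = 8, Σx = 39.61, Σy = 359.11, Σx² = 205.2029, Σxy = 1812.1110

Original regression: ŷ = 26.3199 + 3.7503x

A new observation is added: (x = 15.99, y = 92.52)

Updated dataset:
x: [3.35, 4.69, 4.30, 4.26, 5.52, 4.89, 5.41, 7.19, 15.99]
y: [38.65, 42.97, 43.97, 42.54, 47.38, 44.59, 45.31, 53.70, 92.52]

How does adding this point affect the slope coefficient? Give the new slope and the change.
Adding the point moves β₁ from 3.7503 to 4.2712, i.e. it increases by 0.5209 (+13.9%).

The new point has HIGH LEVERAGE: x = 15.99 is far from the original mean x̄ = 39.61/8 ≈ 4.95 (original range [3.35, 7.19]).

Step 1: Update the sums with the new point (n goes from 8 to 9)
Σx  = 39.61 + 15.99 = 55.60
Σy  = 359.11 + 92.52 = 451.63
Σx² = 205.2029 + 15.99² = 205.2029 + 255.6801 = 460.8830
Σxy = 1812.1110 + 15.99×92.52 = 1812.1110 + 1479.3948 = 3291.5058

Step 2: Recompute the slope with b₁ = (nΣxy − ΣxΣy) / (nΣx² − (Σx)²)
Numerator   = 9×3291.5058 − 55.60×451.63 = 29623.5522 − 25110.6280 = 4512.9242
Denominator = 9×460.8830 − 55.60² = 4147.9470 − 3091.3600 = 1056.5870
b₁(new) = 4512.9242 / 1056.5870 = 4.2712

(Same formula on the original sums: (8×1812.1110 − 39.61×359.11) / (8×205.2029 − 39.61²) = 272.5409 / 72.6711 = 3.7503, matching the given fit.)

Step 3: Change in slope
Δβ₁ = 4.2712 − 3.7503 = +0.5209
Relative change = +0.5209 / 3.7503 × 100% = +13.9%
→ the slope increases when the point is added.

Because the point sits above the extension of the original line at a high-leverage x, it tilts the fit up.
In practice: examine leverage (hᵢ) and Cook's distance rather than deleting it automatically; check such a point for data-entry or measurement error.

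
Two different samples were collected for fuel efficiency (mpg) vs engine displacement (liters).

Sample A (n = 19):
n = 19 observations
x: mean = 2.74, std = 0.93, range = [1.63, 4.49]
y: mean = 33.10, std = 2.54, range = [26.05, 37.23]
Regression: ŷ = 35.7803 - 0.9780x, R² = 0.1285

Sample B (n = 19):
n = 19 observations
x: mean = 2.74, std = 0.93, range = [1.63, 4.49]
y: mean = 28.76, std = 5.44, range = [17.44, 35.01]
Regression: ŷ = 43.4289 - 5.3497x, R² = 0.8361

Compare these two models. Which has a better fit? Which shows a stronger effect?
Model B has the better fit (R² = 0.8361 vs 0.1285). Model B shows the stronger effect (|β₁| = 5.3497 vs 0.9780).

Model Comparison:

Fit — compare R²:
- Model A: R² = 0.1285 → 12.85% of variance in fuel efficiency explained
- Model B: R² = 0.8361 → 83.61% of variance in fuel efficiency explained
- 0.8361 > 0.1285 → Model B has the better fit

Effect size (slope magnitude):
- Model A: β₁ = -0.9780 → predicted fuel efficiency falls 0.9780 mpg per additional liter of engine displacement
- Model B: β₁ = -5.3497 → predicted fuel efficiency falls 5.3497 mpg per additional liter of engine displacement
- |-0.9780| < |-5.3497| → Model B shows the stronger marginal effect

Note: The two samples could reflect different populations, time periods, or measurement quality.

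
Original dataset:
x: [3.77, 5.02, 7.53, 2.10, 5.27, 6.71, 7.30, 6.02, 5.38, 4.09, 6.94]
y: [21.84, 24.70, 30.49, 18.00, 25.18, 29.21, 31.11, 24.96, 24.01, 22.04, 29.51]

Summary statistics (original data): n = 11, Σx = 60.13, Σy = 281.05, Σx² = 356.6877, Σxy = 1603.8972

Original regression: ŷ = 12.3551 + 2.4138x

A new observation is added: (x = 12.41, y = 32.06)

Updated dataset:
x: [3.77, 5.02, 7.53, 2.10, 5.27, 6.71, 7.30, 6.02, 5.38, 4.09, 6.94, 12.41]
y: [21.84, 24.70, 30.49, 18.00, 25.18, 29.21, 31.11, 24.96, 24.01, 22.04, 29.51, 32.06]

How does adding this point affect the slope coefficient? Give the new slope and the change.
The slope changes from 2.4138 to 1.5100 (change of -0.9038, or -37.4%).

The new point has HIGH LEVERAGE: x = 12.41 is far from the original mean x̄ = 60.13/11 ≈ 5.47 (original range [2.10, 7.53]).

Step 1: Update the sums with the new point (n goes from 11 to 12)
Σx  = 60.13 + 12.41 = 72.54
Σy  = 281.05 + 32.06 = 313.11
Σx² = 356.6877 + 12.41² = 356.6877 + 154.0081 = 510.6958
Σxy = 1603.8972 + 12.41×32.06 = 1603.8972 + 397.8646 = 2001.7618

Step 2: Recompute the slope with b₁ = (nΣxy − ΣxΣy) / (nΣx² − (Σx)²)
Numerator   = 12×2001.7618 − 72.54×313.11 = 24021.1416 − 22712.9994 = 1308.1422
Denominator = 12×510.6958 − 72.54² = 6128.3496 − 5262.0516 = 866.2980
b₁(new) = 1308.1422 / 866.2980 = 1.5100

(Same formula on the original sums: (11×1603.8972 − 60.13×281.05) / (11×356.6877 − 60.13²) = 743.3327 / 307.9478 = 2.4138, matching the given fit.)

Step 3: Change in slope
Δβ₁ = 1.5100 − 2.4138 = -0.9038
Relative change = -0.9038 / 2.4138 × 100% = -37.4%
→ the slope decreases when the point is added.

A high-leverage point only changes the slope if it is off the original line; here y = 32.06 is below the original trend, so the slope decreases.
In practice: check such a point for data-entry or measurement error.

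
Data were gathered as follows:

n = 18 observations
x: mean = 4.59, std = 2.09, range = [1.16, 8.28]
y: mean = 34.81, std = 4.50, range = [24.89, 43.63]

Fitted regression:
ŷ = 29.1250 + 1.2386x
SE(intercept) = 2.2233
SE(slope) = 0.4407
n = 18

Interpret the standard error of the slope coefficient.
SE(β̂₁) = 0.4407 is the estimated standard deviation of the slope estimate across repeated samples; relative to β̂₁ = 1.2386 that is 35.6%, a moderately precise estimate.

SE(β̂₁) = s / √Sxx, where s is the residual standard deviation and Sxx = Σ(x − x̄)². It is the yardstick for how far β̂₁ = 1.2386 could plausibly be from the true slope.

Relative precision:
- SE / |β̂₁| = 0.4407 / 1.2386 = 35.6%
- Rule of thumb (under 20%: precise; 20% to under 50%: moderately precise; 50% or more: imprecise) → moderately precise

Link to interval estimation: a confidence interval for β₁ is β̂₁ ± t* × 0.4407, so SE sets the half-width per unit of t*.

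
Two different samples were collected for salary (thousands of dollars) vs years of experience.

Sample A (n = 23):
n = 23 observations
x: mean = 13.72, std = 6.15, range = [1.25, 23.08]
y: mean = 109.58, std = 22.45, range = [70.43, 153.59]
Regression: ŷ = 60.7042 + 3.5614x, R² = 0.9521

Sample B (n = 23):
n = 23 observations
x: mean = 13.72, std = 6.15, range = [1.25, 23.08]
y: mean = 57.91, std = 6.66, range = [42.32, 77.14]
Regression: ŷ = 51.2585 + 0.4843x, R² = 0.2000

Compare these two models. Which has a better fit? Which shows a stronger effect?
Model A has the better fit (R² = 0.9521 vs 0.2000). Model A shows the stronger effect (|β₁| = 3.5614 vs 0.4843).

Model Comparison:

Fit — compare R²:
- Model A: R² = 0.9521 → 95.21% of variance in salary explained
- Model B: R² = 0.2000 → 20.00% of variance in salary explained
- 0.9521 > 0.2000 → Model A has the better fit

Effect size (slope magnitude):
- Model A: β₁ = 3.5614 → predicted salary rises 3.5614 thousand dollars per additional year of experience
- Model B: β₁ = 0.4843 → predicted salary rises 0.4843 thousand dollars per additional year of experience
- |3.5614| > |0.4843| → Model A shows the stronger marginal effect

Note: A steeper slope doesn't make a better model if the scatter around the line is large.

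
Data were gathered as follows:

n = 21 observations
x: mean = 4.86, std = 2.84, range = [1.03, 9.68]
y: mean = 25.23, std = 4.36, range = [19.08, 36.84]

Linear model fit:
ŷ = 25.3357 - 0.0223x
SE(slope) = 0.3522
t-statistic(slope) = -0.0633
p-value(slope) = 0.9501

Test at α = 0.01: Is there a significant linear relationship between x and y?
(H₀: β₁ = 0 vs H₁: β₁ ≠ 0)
Since p-value = 0.9501 ≥ α = 0.01, fail to reject H₀ — the slope is not significantly different from 0.

Hypothesis test for the slope coefficient:

H₀: β₁ = 0 (no linear relationship)
H₁: β₁ ≠ 0 (linear relationship exists)

Test statistic: t = β̂₁ / SE(β̂₁) = -0.0223 / 0.3522 = -0.0633

With df = 19, the two-sided p-value for |t| = 0.0633 is 0.9501.

Decision rule: reject H₀ if p-value < α.
p-value = 0.9501 ≥ α = 0.01 → fail to reject H₀.

There is not sufficient evidence at the 1% significance level to conclude that a linear relationship exists between x and y.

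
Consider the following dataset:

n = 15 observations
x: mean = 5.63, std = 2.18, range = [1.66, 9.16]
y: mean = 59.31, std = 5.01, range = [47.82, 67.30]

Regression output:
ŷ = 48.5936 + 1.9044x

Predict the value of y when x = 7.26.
ŷ = 62.4195

x = 7.26 lies inside the observed range [1.66, 9.16], so the fitted equation applies directly:

ŷ = 48.5936 + 1.9044 × 7.26
ŷ = 48.5936 + 13.8259
ŷ = 62.4195

This is a point prediction; actual observations scatter around it by roughly the residual standard deviation.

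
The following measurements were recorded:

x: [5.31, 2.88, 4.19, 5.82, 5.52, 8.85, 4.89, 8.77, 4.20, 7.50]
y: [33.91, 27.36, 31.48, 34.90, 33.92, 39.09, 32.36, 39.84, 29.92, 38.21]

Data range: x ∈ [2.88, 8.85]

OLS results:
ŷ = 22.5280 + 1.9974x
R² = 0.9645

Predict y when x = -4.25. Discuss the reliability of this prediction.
ŷ = 14.0391 (extrapolation — x = -4.25 lies outside [2.88, 8.85], so reliability is low).

Prediction calculation:
ŷ = 22.5280 + 1.9974 × (-4.25)
ŷ = 14.0391

Reliability:
- Data range: x ∈ [2.88, 8.85]
- Prediction point: x = -4.25 is 7.13 units below the observed range → this is EXTRAPOLATION, not interpolation

Why that matters here:
- R² describes fit only over the sampled x values; it says nothing about behaviour beyond them
- Real relationships often flatten, saturate, or turn nonlinear at extremes
- The standard error of prediction grows with (x − x̄)², and x = -4.25 is far from x̄ = 5.79

A defensible statement: 'if the linear trend continued to x = -4.25, y would be about 14.0391' — the premise is untested.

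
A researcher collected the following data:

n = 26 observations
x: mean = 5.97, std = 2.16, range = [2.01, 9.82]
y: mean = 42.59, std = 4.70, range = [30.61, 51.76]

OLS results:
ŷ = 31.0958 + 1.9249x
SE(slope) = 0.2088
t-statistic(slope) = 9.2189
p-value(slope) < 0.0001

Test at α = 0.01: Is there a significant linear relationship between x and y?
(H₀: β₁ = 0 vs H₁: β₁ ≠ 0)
p-value < 0.0001 < α = 0.01, so we reject H₀. The relationship is significant.

Hypothesis test for the slope coefficient:

H₀: β₁ = 0 (no linear relationship)
H₁: β₁ ≠ 0 (linear relationship exists)

Test statistic: t = β̂₁ / SE(β̂₁) = 1.9249 / 0.2088 = 9.2189

With df = 24, the two-sided p-value for |t| = 9.2189 is <0.0001.

Decision rule: reject H₀ if p-value < α.
p-value < 0.0001 < α = 0.01 → reject H₀.

At α = 0.01 the data do provide convincing evidence of a nonzero slope.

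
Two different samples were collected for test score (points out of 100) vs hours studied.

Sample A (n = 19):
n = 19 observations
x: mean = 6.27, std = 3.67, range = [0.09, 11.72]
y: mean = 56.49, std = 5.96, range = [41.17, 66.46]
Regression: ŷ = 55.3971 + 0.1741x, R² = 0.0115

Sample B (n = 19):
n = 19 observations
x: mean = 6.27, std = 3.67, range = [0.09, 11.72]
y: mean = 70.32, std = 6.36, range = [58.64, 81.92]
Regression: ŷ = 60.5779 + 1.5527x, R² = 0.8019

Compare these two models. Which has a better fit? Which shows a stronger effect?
Model B has the better fit (R² = 0.8019 vs 0.0115). Model B shows the stronger effect (|β₁| = 1.5527 vs 0.1741).

Model Comparison:

Fit — compare R²:
- Model A: R² = 0.0115 → 1.15% of variance in test score explained
- Model B: R² = 0.8019 → 80.19% of variance in test score explained
- 0.8019 > 0.0115 → Model B has the better fit

Which has the larger per-hour effect? (|β₁|)
- Model A: β₁ = 0.1741 → predicted test score rises 0.1741 points per additional hour of study time
- Model B: β₁ = 1.5527 → predicted test score rises 1.5527 points per additional hour of study time
- |0.1741| < |1.5527| → Model B shows the stronger marginal effect

Notes:
- A better fit (higher R²) doesn't necessarily mean a more important relationship.
- R² measures how tightly points cluster around the line; β₁ measures how steep the line is — they answer different questions.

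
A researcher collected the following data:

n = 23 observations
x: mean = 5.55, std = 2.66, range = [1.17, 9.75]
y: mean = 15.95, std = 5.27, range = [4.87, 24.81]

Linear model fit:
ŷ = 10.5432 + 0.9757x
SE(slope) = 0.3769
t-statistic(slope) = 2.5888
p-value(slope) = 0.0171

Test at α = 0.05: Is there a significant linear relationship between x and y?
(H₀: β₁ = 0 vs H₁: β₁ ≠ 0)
p-value = 0.0171 < α = 0.05, so we reject H₀. The relationship is significant.

Hypothesis test for the slope coefficient:

H₀: β₁ = 0 (no linear relationship)
H₁: β₁ ≠ 0 (linear relationship exists)

Test statistic: t = β̂₁ / SE(β̂₁) = 0.9757 / 0.3769 = 2.5888

p = 0.0171: how often a slope estimate this far from 0 (in SE units) would arise by chance if β₁ were truly 0.

Decision rule: reject H₀ if p-value < α.
p-value = 0.0171 < α = 0.05 → reject H₀.

Conclusion: the linear association between x and y is significant at the 5% level.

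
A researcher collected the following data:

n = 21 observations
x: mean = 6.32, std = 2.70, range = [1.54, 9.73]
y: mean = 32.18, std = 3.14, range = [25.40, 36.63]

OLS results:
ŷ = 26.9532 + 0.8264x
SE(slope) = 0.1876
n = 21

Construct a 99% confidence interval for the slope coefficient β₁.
The 99% CI for β₁ is (0.2897, 1.3631)

Confidence interval for the slope:

The 99% CI for β₁ is: β̂₁ ± t*(α/2, n-2) × SE(β̂₁)

Step 1: Find critical t-value
- Confidence level = 0.99
- Degrees of freedom = n - 2 = 21 - 2 = 19
- t*(α/2, 19) = 2.8609

Step 2: Calculate margin of error
Margin = 2.8609 × 0.1876 = 0.5367

Step 3: Construct interval
CI = 0.8264 ± 0.5367
CI = (0.2897, 1.3631)

Interpretation: each one-unit increase in x is associated with a change in mean y of between 0.2897 and 1.3631, with 99% confidence.
Both endpoints are positive, so the data support a genuinely positive slope at this confidence level.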